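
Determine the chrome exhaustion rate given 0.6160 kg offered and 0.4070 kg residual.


Formula: Uptake = (offered - residual) / offered * 100
Substituting: Uptake = (0.6160 - 0.4070) / 0.6160 * 100
Result: 33.9286 %


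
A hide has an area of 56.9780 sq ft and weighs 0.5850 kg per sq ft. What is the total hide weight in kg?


Formula: Weight = area * weight_per_sqft
Substituting: Weight = 56.9780 * 0.5850
Result: 33.3321 kg


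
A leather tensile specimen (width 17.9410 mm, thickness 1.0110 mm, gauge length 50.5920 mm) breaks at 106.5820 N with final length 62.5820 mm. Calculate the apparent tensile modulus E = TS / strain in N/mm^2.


TS = F / (w * t) = 106.5820 / (17.9410 * 1.0110) = 5.8761 N/mm^2
strain = (Lf - L0) / L0 = (62.5820 - 50.5920) / 50.5920 = 0.2370
E = TS / strain = 5.8761 / 0.2370 = 24.7941 N/mm^2


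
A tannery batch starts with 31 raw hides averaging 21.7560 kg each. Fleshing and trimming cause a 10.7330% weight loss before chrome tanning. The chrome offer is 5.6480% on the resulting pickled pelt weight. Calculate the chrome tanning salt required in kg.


Total_raw = N * avg_wt = 31 * 21.7560 = 674.4360 kg
Substrate = Total_raw * (1 - loss/100) = 674.4360 * (1 - 10.7330/100) = 602.0488 kg
Chrome = Substrate * pct / 100 = 602.0488 * 5.6480 / 100 = 34.0037 kg


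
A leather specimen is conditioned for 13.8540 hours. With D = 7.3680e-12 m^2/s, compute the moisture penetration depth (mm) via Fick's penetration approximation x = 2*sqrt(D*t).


t = 13.8540 hr * 3600 = 49874.4000 s
D * t = 7.3680e-12 * 49874.4000 = 3.6747e-07
x = 2 * sqrt(D*t) = 2 * sqrt(3.6747e-07) = 0.00121239 m = 1.2124 mm


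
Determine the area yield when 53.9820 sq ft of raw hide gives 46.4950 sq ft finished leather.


Formula: Yield = finished / raw * 100
Substituting: Yield = 46.4950 / 53.9820 * 100
Result: 86.1306 %


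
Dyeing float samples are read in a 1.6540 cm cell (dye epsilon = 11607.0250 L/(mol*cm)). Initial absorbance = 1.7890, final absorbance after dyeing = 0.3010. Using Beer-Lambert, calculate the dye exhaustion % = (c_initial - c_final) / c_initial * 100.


c_initial = A_i / (epsilon * l) = 1.7890 / (11607.0250 * 1.6540) = 9.3187e-05 mol/L
c_final = A_f / (epsilon * l) = 0.3010 / (11607.0250 * 1.6540) = 1.5679e-05 mol/L
Exhaustion = (c_initial - c_final) / c_initial * 100 = (9.3187e-05 - 1.5679e-05) / 9.3187e-05 * 100 = 83.1750 %


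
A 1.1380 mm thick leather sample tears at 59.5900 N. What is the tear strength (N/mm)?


Formula: Tear strength = force / thickness
Substituting: Tear strength = 59.5900 / 1.1380
Result: 52.3638 N/mm


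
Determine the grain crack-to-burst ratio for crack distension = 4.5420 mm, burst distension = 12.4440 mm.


Formula: Ratio = crack / burst
Substituting: Ratio = 4.5420 / 12.4440
Result: 0.3650


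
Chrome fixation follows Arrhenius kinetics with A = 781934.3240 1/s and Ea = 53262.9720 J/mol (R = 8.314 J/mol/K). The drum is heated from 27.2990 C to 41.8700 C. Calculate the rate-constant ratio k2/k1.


T1 = 27.2990 + 273.15 = 300.4490 K; T2 = 41.8700 + 273.15 = 315.0200 K
k1 = A * exp(-Ea/(R*T1)) = 781934.3240 * exp(-53262.9720/(8.314*300.4490)) = 4.2933e-04 1/s
k2 = A * exp(-Ea/(R*T2)) = 781934.3240 * exp(-53262.9720/(8.314*315.0200)) = 0.00115112 1/s
k2/k1 = 0.00115112 / 4.2933e-04 = 2.6812


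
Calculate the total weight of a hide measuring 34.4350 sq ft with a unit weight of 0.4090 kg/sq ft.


Formula: Weight = area * weight_per_sqft
Substituting: Weight = 34.4350 * 0.4090
Result: 14.0839 kg


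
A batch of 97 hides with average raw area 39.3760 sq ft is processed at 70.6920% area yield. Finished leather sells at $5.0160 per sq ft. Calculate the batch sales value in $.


Raw_total = N * avg_area = 97 * 39.3760 = 3819.4720 sq ft
Finished = Raw_total * yield / 100 = 3819.4720 * 70.6920 / 100 = 2700.0611 sq ft
Value = Finished * price = 2700.0611 * 5.0160 = 13543.5067 $


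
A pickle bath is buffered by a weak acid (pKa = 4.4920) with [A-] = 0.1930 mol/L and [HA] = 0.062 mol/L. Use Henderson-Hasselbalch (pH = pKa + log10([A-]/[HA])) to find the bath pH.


ratio = [A-] / [HA] = 0.1930 / 0.062 = 3.1129
log10(ratio) = 0.4932
pH = pKa + log10(ratio) = 4.4920 + 0.4932 = 4.9852


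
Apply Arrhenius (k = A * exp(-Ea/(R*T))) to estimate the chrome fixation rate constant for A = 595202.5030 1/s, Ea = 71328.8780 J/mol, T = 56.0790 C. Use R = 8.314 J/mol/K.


T_K = T_C + 273.15 = 56.0790 + 273.15 = 329.2290 K
exponent = -Ea / (R * T_K) = -71328.8780 / (8.314 * 329.2290) = -26.0590
k = A * exp(exponent) = 595202.5030 * exp(-26.0590) = 2.8668e-06 1/s


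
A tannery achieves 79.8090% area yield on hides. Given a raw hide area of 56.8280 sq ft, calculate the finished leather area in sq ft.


Formula: finished = raw * yield / 100
Substituting: finished = 56.8280 * 79.8090 / 100
Result: 45.3539 sq ft


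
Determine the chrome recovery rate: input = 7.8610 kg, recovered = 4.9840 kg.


Formula: Recovery = recovered / input * 100
Substituting: Recovery = 4.9840 / 7.8610 * 100
Result: 63.4016 %


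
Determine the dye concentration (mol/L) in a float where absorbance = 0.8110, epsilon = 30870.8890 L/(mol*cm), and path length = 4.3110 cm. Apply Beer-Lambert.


Formula: c = A / (epsilon * l)
Substituting: c = 0.8110 / (30870.8890 * 4.3110)
Result: 6.0939e-06 mol/L


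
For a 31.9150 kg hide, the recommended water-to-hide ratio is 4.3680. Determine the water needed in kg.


Formula: Water = hide_weight * ratio
Substituting: Water = 31.9150 * 4.3680
Result: 139.4047 kg


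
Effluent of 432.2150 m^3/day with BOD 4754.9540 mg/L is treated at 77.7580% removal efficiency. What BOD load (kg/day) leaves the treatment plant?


Load_in = volume * conc / 1000 = 432.2150 * 4754.9540 / 1000 = 2055.1624 kg/day
Removed = Load_in * eff / 100 = 2055.1624 * 77.7580 / 100 = 1598.0532 kg/day
Load_out = Load_in - Removed = 2055.1624 - 1598.0532 = 457.1092 kg/day


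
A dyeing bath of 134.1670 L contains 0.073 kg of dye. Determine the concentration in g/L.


Formula: Conc = dye_mass(kg) / volume(L) * 1000
Substituting: Conc = 0.073 / 134.1670 * 1000
Result: 0.5441 g/L


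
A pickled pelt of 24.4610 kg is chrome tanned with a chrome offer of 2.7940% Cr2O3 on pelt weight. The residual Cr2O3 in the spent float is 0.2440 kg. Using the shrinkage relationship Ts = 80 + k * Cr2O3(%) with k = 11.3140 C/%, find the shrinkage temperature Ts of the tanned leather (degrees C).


Offered = pelt * offer_pct / 100 = 24.4610 * 2.7940 / 100 = 0.6834 kg
Uptake = offered - residual = 0.6834 - 0.2440 = 0.4394 kg
Cr2O3% on pelt = uptake / pelt * 100 = 0.4394 / 24.4610 * 100 = 1.7965 %
Ts = 80 + k * Cr2O3% = 80 + 11.3140 * 1.7965 = 100.3255 C


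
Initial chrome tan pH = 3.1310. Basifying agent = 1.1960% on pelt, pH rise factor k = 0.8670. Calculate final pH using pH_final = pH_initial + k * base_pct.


Formula: pH_final = pH_initial + k * base_pct
Substituting: pH_final = 3.1310 + 0.8670 * 1.1960
Result: 4.1679


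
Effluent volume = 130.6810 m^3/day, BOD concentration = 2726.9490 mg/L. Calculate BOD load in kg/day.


Formula: BOD_load = volume * conc / 1000
Substituting: BOD_load = 130.6810 * 2726.9490 / 1000
Result: 356.3604 kg/day


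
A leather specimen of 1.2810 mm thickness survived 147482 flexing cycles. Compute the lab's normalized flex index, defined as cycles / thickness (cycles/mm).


Formula: Index = cycles / thickness
Substituting: Index = 147482 / 1.2810
Result: 115130.3669 cycles/mm


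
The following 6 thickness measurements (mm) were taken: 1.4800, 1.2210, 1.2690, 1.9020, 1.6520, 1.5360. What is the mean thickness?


Formula: Average = sum / n
Substituting: Average = 9.0600 / 6
Result: 1.5100 mm


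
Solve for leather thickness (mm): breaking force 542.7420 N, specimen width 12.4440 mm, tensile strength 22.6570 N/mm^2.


Formula: t = F / (TS * w)
Substituting: t = 542.7420 / (22.6570 * 12.4440)
Result: 1.9250 mm


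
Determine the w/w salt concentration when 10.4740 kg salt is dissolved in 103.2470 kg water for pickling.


Formula: Conc = salt / (water + salt) * 100
Substituting: Conc = 10.4740 / (103.2470 + 10.4740) * 100
Result: 9.2103 %


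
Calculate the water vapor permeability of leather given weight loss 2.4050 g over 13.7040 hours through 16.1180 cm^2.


Formula: WVP = loss / (area * time)
Substituting: WVP = 2.4050 / (16.1180 * 13.7040)
Result: 0.0108882 g/(cm^2*hr)


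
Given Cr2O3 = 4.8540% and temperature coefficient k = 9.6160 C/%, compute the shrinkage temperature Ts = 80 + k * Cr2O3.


Formula: Ts = 80 + k * Cr2O3
Substituting: Ts = 80 + 9.6160 * 4.8540
Result: 126.6761 C


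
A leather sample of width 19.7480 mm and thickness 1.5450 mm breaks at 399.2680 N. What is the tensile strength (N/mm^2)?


Formula: TS = force / (width * thickness)
Substituting: TS = 399.2680 / (19.7480 * 1.5450)
Result: 13.0862 N/mm^2


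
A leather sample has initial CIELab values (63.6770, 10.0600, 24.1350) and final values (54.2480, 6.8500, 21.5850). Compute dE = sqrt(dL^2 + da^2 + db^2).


dL = -9.4290, da = -3.2100, db = -2.5500
dE = sqrt((-9.4290)^2 + (-3.2100)^2 + (-2.5500)^2) = 10.2817


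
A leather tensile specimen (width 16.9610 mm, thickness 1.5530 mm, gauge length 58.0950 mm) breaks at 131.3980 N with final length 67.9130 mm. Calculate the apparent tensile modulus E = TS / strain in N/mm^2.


TS = F / (w * t) = 131.3980 / (16.9610 * 1.5530) = 4.9885 N/mm^2
strain = (Lf - L0) / L0 = (67.9130 - 58.0950) / 58.0950 = 0.1690
E = TS / strain = 4.9885 / 0.1690 = 29.5176 N/mm^2


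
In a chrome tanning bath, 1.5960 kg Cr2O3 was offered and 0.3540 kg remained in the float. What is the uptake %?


Formula: Uptake = (offered - residual) / offered * 100
Substituting: Uptake = (1.5960 - 0.3540) / 1.5960 * 100
Result: 77.8195 %


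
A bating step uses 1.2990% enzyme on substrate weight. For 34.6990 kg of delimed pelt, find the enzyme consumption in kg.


Formula: Enzyme = substrate * pct / 100
Substituting: Enzyme = 34.6990 * 1.2990 / 100
Result: 0.4507 kg


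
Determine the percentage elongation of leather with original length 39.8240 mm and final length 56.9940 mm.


Formula: Elongation = (Lf - L0) / L0 * 100
Substituting: Elongation = (56.9940 - 39.8240) / 39.8240 * 100
Result: 43.1147 %


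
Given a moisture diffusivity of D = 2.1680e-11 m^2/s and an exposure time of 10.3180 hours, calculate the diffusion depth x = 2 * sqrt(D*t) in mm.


t = 10.3180 hr * 3600 = 37144.8000 s
D * t = 2.1680e-11 * 37144.8000 = 8.0530e-07
x = 2 * sqrt(D*t) = 2 * sqrt(8.0530e-07) = 0.00179477 m = 1.7948 mm


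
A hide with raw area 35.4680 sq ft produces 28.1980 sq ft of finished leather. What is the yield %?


Formula: Yield = finished / raw * 100
Substituting: Yield = 28.1980 / 35.4680 * 100
Result: 79.5027 %


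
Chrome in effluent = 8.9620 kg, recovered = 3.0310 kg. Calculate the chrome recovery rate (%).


Formula: Recovery = recovered / input * 100
Substituting: Recovery = 3.0310 / 8.9620 * 100
Result: 33.8206 %


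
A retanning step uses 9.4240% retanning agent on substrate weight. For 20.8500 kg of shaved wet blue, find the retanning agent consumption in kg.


Formula: Retan = substrate * pct / 100
Substituting: Retan = 20.8500 * 9.4240 / 100
Result: 1.9649 kg


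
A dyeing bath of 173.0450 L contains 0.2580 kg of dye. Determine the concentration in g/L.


Formula: Conc = dye_mass(kg) / volume(L) * 1000
Substituting: Conc = 0.2580 / 173.0450 * 1000
Result: 1.4909 g/L


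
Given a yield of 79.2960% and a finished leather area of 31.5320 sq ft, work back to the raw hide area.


Formula: raw = finished * 100 / yield
Substituting: raw = 31.5320 * 100 / 79.2960
Result: 39.7649 sq ft


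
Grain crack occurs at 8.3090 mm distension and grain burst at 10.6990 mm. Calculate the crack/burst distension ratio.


Formula: Ratio = crack / burst
Substituting: Ratio = 8.3090 / 10.6990
Result: 0.7766


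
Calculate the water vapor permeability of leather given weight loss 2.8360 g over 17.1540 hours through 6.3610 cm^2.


Formula: WVP = loss / (area * time)
Substituting: WVP = 2.8360 / (6.3610 * 17.1540)
Result: 0.0259905 g/(cm^2*hr)


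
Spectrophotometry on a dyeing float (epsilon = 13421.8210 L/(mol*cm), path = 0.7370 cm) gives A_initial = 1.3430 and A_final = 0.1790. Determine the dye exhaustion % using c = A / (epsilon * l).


c_initial = A_i / (epsilon * l) = 1.3430 / (13421.8210 * 0.7370) = 1.3577e-04 mol/L
c_final = A_f / (epsilon * l) = 0.1790 / (13421.8210 * 0.7370) = 1.8096e-05 mol/L
Exhaustion = (c_initial - c_final) / c_initial * 100 = (1.3577e-04 - 1.8096e-05) / 1.3577e-04 * 100 = 86.6716 %


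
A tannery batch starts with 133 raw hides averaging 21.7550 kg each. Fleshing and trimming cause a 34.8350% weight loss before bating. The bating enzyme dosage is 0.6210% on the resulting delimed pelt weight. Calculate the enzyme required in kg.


Total_raw = N * avg_wt = 133 * 21.7550 = 2893.4150 kg
Substrate = Total_raw * (1 - loss/100) = 2893.4150 * (1 - 34.8350/100) = 1885.4939 kg
Enzyme = Substrate * pct / 100 = 1885.4939 * 0.6210 / 100 = 11.7089 kg


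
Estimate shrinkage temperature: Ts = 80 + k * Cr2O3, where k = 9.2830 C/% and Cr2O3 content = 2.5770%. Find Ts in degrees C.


Formula: Ts = 80 + k * Cr2O3
Substituting: Ts = 80 + 9.2830 * 2.5770
Result: 103.9223 C


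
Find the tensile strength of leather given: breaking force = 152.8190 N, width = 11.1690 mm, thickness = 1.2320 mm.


Formula: TS = force / (width * thickness)
Substituting: TS = 152.8190 / (11.1690 * 1.2320)
Result: 11.1059 N/mm^2


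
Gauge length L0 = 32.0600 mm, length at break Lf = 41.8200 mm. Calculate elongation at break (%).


Formula: Elongation = (Lf - L0) / L0 * 100
Substituting: Elongation = (41.8200 - 32.0600) / 32.0600 * 100
Result: 30.4429 %


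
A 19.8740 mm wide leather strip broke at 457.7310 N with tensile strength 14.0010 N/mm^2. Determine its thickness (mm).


Formula: t = F / (TS * w)
Substituting: t = 457.7310 / (14.0010 * 19.8740)
Result: 1.6450 mm


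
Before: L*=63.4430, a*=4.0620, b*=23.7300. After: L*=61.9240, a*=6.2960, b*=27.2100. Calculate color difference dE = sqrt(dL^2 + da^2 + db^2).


dL = -1.5190, da = 2.2340, db = 3.4800
dE = sqrt((-1.5190)^2 + 2.2340^2 + 3.4800^2) = 4.4055


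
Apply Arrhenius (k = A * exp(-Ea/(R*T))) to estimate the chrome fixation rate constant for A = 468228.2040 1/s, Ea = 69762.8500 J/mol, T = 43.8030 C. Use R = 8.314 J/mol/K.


T_K = T_C + 273.15 = 43.8030 + 273.15 = 316.9530 K
exponent = -Ea / (R * T_K) = -69762.8500 / (8.314 * 316.9530) = -26.4740
k = A * exp(exponent) = 468228.2040 * exp(-26.4740) = 1.4892e-06 1/s


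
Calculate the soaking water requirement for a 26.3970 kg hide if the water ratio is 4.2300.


Formula: Water = hide_weight * ratio
Substituting: Water = 26.3970 * 4.2300
Result: 111.6593 kg


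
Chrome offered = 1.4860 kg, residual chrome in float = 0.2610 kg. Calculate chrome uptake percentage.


Formula: Uptake = (offered - residual) / offered * 100
Substituting: Uptake = (1.4860 - 0.2610) / 1.4860 * 100
Result: 82.4361 %


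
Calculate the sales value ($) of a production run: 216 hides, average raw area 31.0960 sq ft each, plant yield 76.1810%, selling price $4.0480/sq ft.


Raw_total = N * avg_area = 216 * 31.0960 = 6716.7360 sq ft
Finished = Raw_total * yield / 100 = 6716.7360 * 76.1810 / 100 = 5116.8767 sq ft
Value = Finished * price = 5116.8767 * 4.0480 = 20713.1167 $


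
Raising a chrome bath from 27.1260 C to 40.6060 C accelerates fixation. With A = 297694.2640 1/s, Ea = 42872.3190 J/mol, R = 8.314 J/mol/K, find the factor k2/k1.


T1 = 27.1260 + 273.15 = 300.2760 K; T2 = 40.6060 + 273.15 = 313.7560 K
k1 = A * exp(-Ea/(R*T1)) = 297694.2640 * exp(-42872.3190/(8.314*300.2760)) = 0.0103664 1/s
k2 = A * exp(-Ea/(R*T2)) = 297694.2640 * exp(-42872.3190/(8.314*313.7560)) = 0.0216798 1/s
k2/k1 = 0.0216798 / 0.0103664 = 2.0913


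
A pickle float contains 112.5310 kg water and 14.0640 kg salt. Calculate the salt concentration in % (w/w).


Formula: Conc = salt / (water + salt) * 100
Substituting: Conc = 14.0640 / (112.5310 + 14.0640) * 100
Result: 11.1094 %


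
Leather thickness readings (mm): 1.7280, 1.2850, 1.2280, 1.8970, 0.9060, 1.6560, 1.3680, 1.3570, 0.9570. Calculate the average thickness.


Formula: Average = sum / n
Substituting: Average = 12.3820 / 9
Result: 1.3758 mm


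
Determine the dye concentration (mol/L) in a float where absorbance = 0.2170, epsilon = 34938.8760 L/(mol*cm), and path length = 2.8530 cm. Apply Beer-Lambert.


Formula: c = A / (epsilon * l)
Substituting: c = 0.2170 / (34938.8760 * 2.8530)
Result: 2.1770e-06 mol/L


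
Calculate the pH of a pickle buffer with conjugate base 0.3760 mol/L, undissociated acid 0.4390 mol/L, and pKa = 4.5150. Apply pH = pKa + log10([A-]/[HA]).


ratio = [A-] / [HA] = 0.3760 / 0.4390 = 0.8565
log10(ratio) = -0.0672767
pH = pKa + log10(ratio) = 4.5150 - 0.0672767 = 4.4477


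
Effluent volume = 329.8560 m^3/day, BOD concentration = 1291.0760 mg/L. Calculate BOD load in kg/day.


Formula: BOD_load = volume * conc / 1000
Substituting: BOD_load = 329.8560 * 1291.0760 / 1000
Result: 425.8692 kg/day


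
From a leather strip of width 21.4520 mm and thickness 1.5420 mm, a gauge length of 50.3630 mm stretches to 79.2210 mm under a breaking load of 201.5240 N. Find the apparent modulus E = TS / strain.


TS = F / (w * t) = 201.5240 / (21.4520 * 1.5420) = 6.0922 N/mm^2
strain = (Lf - L0) / L0 = (79.2210 - 50.3630) / 50.3630 = 0.5730
E = TS / strain = 6.0922 / 0.5730 = 10.6321 N/mm^2


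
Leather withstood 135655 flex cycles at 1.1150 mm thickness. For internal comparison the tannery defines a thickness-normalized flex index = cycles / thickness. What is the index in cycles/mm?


Formula: Index = cycles / thickness
Substituting: Index = 135655 / 1.1150
Result: 121663.6771 cycles/mm


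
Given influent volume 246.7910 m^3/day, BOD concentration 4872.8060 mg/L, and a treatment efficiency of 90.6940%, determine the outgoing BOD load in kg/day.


Load_in = volume * conc / 1000 = 246.7910 * 4872.8060 / 1000 = 1202.5647 kg/day
Removed = Load_in * eff / 100 = 1202.5647 * 90.6940 / 100 = 1090.6540 kg/day
Load_out = Load_in - Removed = 1202.5647 - 1090.6540 = 111.9107 kg/day


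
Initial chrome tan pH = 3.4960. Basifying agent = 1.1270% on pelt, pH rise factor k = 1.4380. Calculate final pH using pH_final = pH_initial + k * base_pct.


Formula: pH_final = pH_initial + k * base_pct
Substituting: pH_final = 3.4960 + 1.4380 * 1.1270
Result: 5.1166


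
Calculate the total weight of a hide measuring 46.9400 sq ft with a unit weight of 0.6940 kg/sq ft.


Formula: Weight = area * weight_per_sqft
Substituting: Weight = 46.9400 * 0.6940
Result: 32.5764 kg


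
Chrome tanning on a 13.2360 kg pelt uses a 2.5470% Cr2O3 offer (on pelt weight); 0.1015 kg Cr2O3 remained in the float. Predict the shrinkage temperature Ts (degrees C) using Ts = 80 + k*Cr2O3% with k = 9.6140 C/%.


Offered = pelt * offer_pct / 100 = 13.2360 * 2.5470 / 100 = 0.3371 kg
Uptake = offered - residual = 0.3371 - 0.1015 = 0.2356 kg
Cr2O3% on pelt = uptake / pelt * 100 = 0.2356 / 13.2360 * 100 = 1.7802 %
Ts = 80 + k * Cr2O3% = 80 + 9.6140 * 1.7802 = 97.1144 C


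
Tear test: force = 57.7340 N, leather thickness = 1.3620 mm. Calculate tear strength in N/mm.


Formula: Tear strength = force / thickness
Substituting: Tear strength = 57.7340 / 1.3620
Result: 42.3891 N/mm


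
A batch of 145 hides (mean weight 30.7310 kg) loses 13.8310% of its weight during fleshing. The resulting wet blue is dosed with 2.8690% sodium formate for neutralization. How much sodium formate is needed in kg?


Total_raw = N * avg_wt = 145 * 30.7310 = 4455.9950 kg
Substrate = Total_raw * (1 - loss/100) = 4455.9950 * (1 - 13.8310/100) = 3839.6863 kg
Neutralizer = Substrate * pct / 100 = 3839.6863 * 2.8690 / 100 = 110.1606 kg


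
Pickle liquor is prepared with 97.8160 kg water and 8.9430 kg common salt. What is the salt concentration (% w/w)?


Formula: Conc = salt / (water + salt) * 100
Substituting: Conc = 8.9430 / (97.8160 + 8.9430) * 100
Result: 8.3768 %


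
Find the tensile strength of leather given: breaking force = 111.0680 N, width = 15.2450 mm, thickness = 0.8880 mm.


Formula: TS = force / (width * thickness)
Substituting: TS = 111.0680 / (15.2450 * 0.8880)
Result: 8.2044 N/mm^2


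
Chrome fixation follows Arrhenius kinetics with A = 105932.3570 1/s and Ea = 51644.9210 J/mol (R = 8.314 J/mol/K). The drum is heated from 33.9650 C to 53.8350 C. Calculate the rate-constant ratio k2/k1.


T1 = 33.9650 + 273.15 = 307.1150 K; T2 = 53.8350 + 273.15 = 326.9850 K
k1 = A * exp(-Ea/(R*T1)) = 105932.3570 * exp(-51644.9210/(8.314*307.1150)) = 1.7412e-04 1/s
k2 = A * exp(-Ea/(R*T2)) = 105932.3570 * exp(-51644.9210/(8.314*326.9850)) = 5.9518e-04 1/s
k2/k1 = 5.9518e-04 / 1.7412e-04 = 3.4181


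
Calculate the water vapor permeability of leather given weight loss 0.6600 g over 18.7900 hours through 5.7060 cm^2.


Formula: WVP = loss / (area * time)
Substituting: WVP = 0.6600 / (5.7060 * 18.7900)
Result: 0.00615581 g/(cm^2*hr)


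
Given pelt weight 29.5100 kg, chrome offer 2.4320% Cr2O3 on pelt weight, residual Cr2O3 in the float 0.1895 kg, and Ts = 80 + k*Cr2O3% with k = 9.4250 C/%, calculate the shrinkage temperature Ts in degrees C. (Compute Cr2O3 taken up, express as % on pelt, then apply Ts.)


Offered = pelt * offer_pct / 100 = 29.5100 * 2.4320 / 100 = 0.7177 kg
Uptake = offered - residual = 0.7177 - 0.1895 = 0.5282 kg
Cr2O3% on pelt = uptake / pelt * 100 = 0.5282 / 29.5100 * 100 = 1.7898 %
Ts = 80 + k * Cr2O3% = 80 + 9.4250 * 1.7898 = 96.8693 C


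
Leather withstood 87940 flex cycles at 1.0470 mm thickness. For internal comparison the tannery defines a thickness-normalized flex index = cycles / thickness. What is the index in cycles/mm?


Formula: Index = cycles / thickness
Substituting: Index = 87940 / 1.0470
Result: 83992.3591 cycles/mm


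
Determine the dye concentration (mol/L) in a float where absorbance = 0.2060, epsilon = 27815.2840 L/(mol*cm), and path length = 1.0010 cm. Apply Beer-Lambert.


Formula: c = A / (epsilon * l)
Substituting: c = 0.2060 / (27815.2840 * 1.0010)
Result: 7.3986e-06 mol/L


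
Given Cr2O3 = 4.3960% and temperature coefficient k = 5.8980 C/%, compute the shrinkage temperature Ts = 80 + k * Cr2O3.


Formula: Ts = 80 + k * Cr2O3
Substituting: Ts = 80 + 5.8980 * 4.3960
Result: 105.9276 C


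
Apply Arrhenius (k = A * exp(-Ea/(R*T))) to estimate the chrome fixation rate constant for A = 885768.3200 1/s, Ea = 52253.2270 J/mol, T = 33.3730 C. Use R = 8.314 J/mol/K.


T_K = T_C + 273.15 = 33.3730 + 273.15 = 306.5230 K
exponent = -Ea / (R * T_K) = -52253.2270 / (8.314 * 306.5230) = -20.5041
k = A * exp(exponent) = 885768.3200 * exp(-20.5041) = 0.00110285 1/s


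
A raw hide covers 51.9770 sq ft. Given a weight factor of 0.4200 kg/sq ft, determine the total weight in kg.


Formula: Weight = area * weight_per_sqft
Substituting: Weight = 51.9770 * 0.4200
Result: 21.8303 kg


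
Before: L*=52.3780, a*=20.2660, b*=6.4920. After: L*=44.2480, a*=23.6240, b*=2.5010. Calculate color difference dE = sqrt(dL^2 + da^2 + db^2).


dL = -8.1300, da = 3.3580, db = -3.9910
dE = sqrt((-8.1300)^2 + 3.3580^2 + (-3.9910)^2) = 9.6593


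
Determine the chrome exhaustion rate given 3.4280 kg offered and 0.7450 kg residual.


Formula: Uptake = (offered - residual) / offered * 100
Substituting: Uptake = (3.4280 - 0.7450) / 3.4280 * 100
Result: 78.2672 %


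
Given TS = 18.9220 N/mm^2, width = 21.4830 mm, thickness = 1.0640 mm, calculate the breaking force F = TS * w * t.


Formula: F = TS * w * t
Substituting: F = 18.9220 * 21.4830 * 1.0640
Result: 432.5174 N


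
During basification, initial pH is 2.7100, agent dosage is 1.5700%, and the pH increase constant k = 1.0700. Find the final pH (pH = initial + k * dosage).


Formula: pH_final = pH_initial + k * base_pct
Substituting: pH_final = 2.7100 + 1.0700 * 1.5700
Result: 4.3899


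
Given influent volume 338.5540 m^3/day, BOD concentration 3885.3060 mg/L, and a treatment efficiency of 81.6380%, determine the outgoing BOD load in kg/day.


Load_in = volume * conc / 1000 = 338.5540 * 3885.3060 / 1000 = 1315.3859 kg/day
Removed = Load_in * eff / 100 = 1315.3859 * 81.6380 / 100 = 1073.8547 kg/day
Load_out = Load_in - Removed = 1315.3859 - 1073.8547 = 241.5312 kg/day


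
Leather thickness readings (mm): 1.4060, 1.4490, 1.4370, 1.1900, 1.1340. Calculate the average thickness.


Formula: Average = sum / n
Substituting: Average = 6.6160 / 5
Result: 1.3232 mm


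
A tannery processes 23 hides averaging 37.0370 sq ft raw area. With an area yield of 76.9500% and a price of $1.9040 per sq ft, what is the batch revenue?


Raw_total = N * avg_area = 23 * 37.0370 = 851.8510 sq ft
Finished = Raw_total * yield / 100 = 851.8510 * 76.9500 / 100 = 655.4993 sq ft
Value = Finished * price = 655.4993 * 1.9040 = 1248.0708 $


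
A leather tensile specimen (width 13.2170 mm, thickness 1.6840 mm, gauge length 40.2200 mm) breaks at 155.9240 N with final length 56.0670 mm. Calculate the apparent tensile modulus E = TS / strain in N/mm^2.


TS = F / (w * t) = 155.9240 / (13.2170 * 1.6840) = 7.0055 N/mm^2
strain = (Lf - L0) / L0 = (56.0670 - 40.2200) / 40.2200 = 0.3940
E = TS / strain = 7.0055 / 0.3940 = 17.7801 N/mm^2


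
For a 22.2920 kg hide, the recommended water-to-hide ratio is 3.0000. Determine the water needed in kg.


Formula: Water = hide_weight * ratio
Substituting: Water = 22.2920 * 3.0000
Result: 66.8760 kg


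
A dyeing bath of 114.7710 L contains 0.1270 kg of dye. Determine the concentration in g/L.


Formula: Conc = dye_mass(kg) / volume(L) * 1000
Substituting: Conc = 0.1270 / 114.7710 * 1000
Result: 1.1066 g/L


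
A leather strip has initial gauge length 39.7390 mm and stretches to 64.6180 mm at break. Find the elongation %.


Formula: Elongation = (Lf - L0) / L0 * 100
Substituting: Elongation = (64.6180 - 39.7390) / 39.7390 * 100
Result: 62.6060 %


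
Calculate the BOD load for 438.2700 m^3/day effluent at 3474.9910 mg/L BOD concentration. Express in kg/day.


Formula: BOD_load = volume * conc / 1000
Substituting: BOD_load = 438.2700 * 3474.9910 / 1000
Result: 1522.9843 kg/day


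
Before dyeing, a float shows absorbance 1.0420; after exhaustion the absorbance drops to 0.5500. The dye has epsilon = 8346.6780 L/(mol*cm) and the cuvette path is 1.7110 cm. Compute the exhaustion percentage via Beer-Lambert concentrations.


c_initial = A_i / (epsilon * l) = 1.0420 / (8346.6780 * 1.7110) = 7.2963e-05 mol/L
c_final = A_f / (epsilon * l) = 0.5500 / (8346.6780 * 1.7110) = 3.8512e-05 mol/L
Exhaustion = (c_initial - c_final) / c_initial * 100 = (7.2963e-05 - 3.8512e-05) / 7.2963e-05 * 100 = 47.2169 %


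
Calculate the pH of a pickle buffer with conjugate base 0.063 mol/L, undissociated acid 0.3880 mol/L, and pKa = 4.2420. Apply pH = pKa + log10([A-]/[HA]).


ratio = [A-] / [HA] = 0.063 / 0.3880 = 0.1624
log10(ratio) = -0.7895
pH = pKa + log10(ratio) = 4.2420 - 0.7895 = 3.4525


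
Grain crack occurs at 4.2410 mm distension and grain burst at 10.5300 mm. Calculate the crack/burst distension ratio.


Formula: Ratio = crack / burst
Substituting: Ratio = 4.2410 / 10.5300
Result: 0.4028


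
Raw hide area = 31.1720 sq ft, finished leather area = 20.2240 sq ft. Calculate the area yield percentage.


Formula: Yield = finished / raw * 100
Substituting: Yield = 20.2240 / 31.1720 * 100
Result: 64.8787 %


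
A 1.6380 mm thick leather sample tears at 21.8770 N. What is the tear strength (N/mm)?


Formula: Tear strength = force / thickness
Substituting: Tear strength = 21.8770 / 1.6380
Result: 13.3559 N/mm


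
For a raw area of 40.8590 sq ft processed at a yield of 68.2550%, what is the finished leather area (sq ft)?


Formula: finished = raw * yield / 100
Substituting: finished = 40.8590 * 68.2550 / 100
Result: 27.8883 sq ft


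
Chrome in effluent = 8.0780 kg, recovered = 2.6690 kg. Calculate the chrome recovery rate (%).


Formula: Recovery = recovered / input * 100
Substituting: Recovery = 2.6690 / 8.0780 * 100
Result: 33.0404 %


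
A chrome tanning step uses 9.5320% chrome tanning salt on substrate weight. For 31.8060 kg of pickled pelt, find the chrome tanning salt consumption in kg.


Formula: Chrome = substrate * pct / 100
Substituting: Chrome = 31.8060 * 9.5320 / 100
Result: 3.0317 kg


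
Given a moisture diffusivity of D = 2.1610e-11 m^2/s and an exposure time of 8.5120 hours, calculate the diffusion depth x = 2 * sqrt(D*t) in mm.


t = 8.5120 hr * 3600 = 30643.2000 s
D * t = 2.1610e-11 * 30643.2000 = 6.6220e-07
x = 2 * sqrt(D*t) = 2 * sqrt(6.6220e-07) = 0.00162751 m = 1.6275 mm


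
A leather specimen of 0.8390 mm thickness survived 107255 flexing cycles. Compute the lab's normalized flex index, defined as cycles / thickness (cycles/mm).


Formula: Index = cycles / thickness
Substituting: Index = 107255 / 0.8390
Result: 127836.7104 cycles/mm


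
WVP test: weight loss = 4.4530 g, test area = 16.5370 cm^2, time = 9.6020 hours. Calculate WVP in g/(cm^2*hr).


Formula: WVP = loss / (area * time)
Substituting: WVP = 4.4530 / (16.5370 * 9.6020)
Result: 0.0280436 g/(cm^2*hr)


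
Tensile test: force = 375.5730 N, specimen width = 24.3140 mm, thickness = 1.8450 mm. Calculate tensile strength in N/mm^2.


Formula: TS = force / (width * thickness)
Substituting: TS = 375.5730 / (24.3140 * 1.8450)
Result: 8.3722 N/mm^2


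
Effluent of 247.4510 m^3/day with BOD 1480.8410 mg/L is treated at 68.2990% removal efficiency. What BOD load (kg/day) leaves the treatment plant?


Load_in = volume * conc / 1000 = 247.4510 * 1480.8410 / 1000 = 366.4356 kg/day
Removed = Load_in * eff / 100 = 366.4356 * 68.2990 / 100 = 250.2718 kg/day
Load_out = Load_in - Removed = 366.4356 - 250.2718 = 116.1637 kg/day


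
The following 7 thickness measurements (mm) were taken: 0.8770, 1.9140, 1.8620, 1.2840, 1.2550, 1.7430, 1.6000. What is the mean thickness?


Formula: Average = sum / n
Substituting: Average = 10.5350 / 7
Result: 1.5050 mm


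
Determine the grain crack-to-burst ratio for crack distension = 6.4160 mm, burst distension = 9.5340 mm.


Formula: Ratio = crack / burst
Substituting: Ratio = 6.4160 / 9.5340
Result: 0.6730


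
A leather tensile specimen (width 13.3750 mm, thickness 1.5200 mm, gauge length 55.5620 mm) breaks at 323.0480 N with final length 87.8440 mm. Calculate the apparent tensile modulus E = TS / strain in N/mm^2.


TS = F / (w * t) = 323.0480 / (13.3750 * 1.5200) = 15.8902 N/mm^2
strain = (Lf - L0) / L0 = (87.8440 - 55.5620) / 55.5620 = 0.5810
E = TS / strain = 15.8902 / 0.5810 = 27.3494 N/mm^2


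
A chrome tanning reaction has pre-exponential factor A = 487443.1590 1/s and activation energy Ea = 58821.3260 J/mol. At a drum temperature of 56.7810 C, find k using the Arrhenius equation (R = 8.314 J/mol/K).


T_K = T_C + 273.15 = 56.7810 + 273.15 = 329.9310 K
exponent = -Ea / (R * T_K) = -58821.3260 / (8.314 * 329.9310) = -21.4438
k = A * exp(exponent) = 487443.1590 * exp(-21.4438) = 2.3714e-04 1/s


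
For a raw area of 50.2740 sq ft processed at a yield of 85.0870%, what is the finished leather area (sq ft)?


Formula: finished = raw * yield / 100
Substituting: finished = 50.2740 * 85.0870 / 100
Result: 42.7766 sq ft


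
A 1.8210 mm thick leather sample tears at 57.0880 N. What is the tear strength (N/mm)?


Formula: Tear strength = force / thickness
Substituting: Tear strength = 57.0880 / 1.8210
Result: 31.3498 N/mm


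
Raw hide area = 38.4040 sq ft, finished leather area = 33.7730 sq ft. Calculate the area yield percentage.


Formula: Yield = finished / raw * 100
Substituting: Yield = 33.7730 / 38.4040 * 100
Result: 87.9414 %


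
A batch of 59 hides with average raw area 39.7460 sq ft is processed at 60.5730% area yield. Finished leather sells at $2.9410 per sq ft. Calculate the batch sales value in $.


Raw_total = N * avg_area = 59 * 39.7460 = 2345.0140 sq ft
Finished = Raw_total * yield / 100 = 2345.0140 * 60.5730 / 100 = 1420.4453 sq ft
Value = Finished * price = 1420.4453 * 2.9410 = 4177.5297 $


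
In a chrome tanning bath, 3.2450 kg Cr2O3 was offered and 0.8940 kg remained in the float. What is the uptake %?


Formula: Uptake = (offered - residual) / offered * 100
Substituting: Uptake = (3.2450 - 0.8940) / 3.2450 * 100
Result: 72.4499 %


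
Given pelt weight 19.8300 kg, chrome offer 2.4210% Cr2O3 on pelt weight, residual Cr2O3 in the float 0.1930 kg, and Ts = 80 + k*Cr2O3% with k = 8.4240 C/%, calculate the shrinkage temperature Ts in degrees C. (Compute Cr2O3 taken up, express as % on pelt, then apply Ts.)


Offered = pelt * offer_pct / 100 = 19.8300 * 2.4210 / 100 = 0.4801 kg
Uptake = offered - residual = 0.4801 - 0.1930 = 0.2871 kg
Cr2O3% on pelt = uptake / pelt * 100 = 0.2871 / 19.8300 * 100 = 1.4477 %
Ts = 80 + k * Cr2O3% = 80 + 8.4240 * 1.4477 = 92.1957 C


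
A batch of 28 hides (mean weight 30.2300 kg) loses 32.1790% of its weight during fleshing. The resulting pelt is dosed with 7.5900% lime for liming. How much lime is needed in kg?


Total_raw = N * avg_wt = 28 * 30.2300 = 846.4400 kg
Substrate = Total_raw * (1 - loss/100) = 846.4400 * (1 - 32.1790/100) = 574.0641 kg
Lime = Substrate * pct / 100 = 574.0641 * 7.5900 / 100 = 43.5715 kg


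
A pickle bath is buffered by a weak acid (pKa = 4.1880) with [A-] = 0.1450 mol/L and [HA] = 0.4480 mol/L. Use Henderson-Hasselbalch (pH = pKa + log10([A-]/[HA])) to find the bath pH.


ratio = [A-] / [HA] = 0.1450 / 0.4480 = 0.3237
log10(ratio) = -0.4899
pH = pKa + log10(ratio) = 4.1880 - 0.4899 = 3.6981


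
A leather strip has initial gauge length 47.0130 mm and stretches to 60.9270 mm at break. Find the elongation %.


Formula: Elongation = (Lf - L0) / L0 * 100
Substituting: Elongation = (60.9270 - 47.0130) / 47.0130 * 100
Result: 29.5961 %


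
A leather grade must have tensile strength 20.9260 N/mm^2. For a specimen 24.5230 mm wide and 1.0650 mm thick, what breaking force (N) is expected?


Formula: F = TS * w * t
Substituting: F = 20.9260 * 24.5230 * 1.0650
Result: 546.5242 N


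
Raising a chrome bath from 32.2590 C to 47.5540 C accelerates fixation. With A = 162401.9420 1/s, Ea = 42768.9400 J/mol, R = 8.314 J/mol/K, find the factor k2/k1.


T1 = 32.2590 + 273.15 = 305.4090 K; T2 = 47.5540 + 273.15 = 320.7040 K
k1 = A * exp(-Ea/(R*T1)) = 162401.9420 * exp(-42768.9400/(8.314*305.4090)) = 0.00786104 1/s
k2 = A * exp(-Ea/(R*T2)) = 162401.9420 * exp(-42768.9400/(8.314*320.7040)) = 0.017553 1/s
k2/k1 = 0.017553 / 0.00786104 = 2.2329


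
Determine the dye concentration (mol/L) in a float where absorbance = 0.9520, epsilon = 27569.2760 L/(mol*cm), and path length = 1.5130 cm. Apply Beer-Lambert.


Formula: c = A / (epsilon * l)
Substituting: c = 0.9520 / (27569.2760 * 1.5130)
Result: 2.2823e-05 mol/L


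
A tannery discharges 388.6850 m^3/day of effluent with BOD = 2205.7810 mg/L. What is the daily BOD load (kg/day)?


Formula: BOD_load = volume * conc / 1000
Substituting: BOD_load = 388.6850 * 2205.7810 / 1000
Result: 857.3540 kg/day


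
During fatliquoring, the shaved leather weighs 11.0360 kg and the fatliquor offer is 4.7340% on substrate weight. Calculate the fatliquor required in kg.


Formula: Fat = substrate * pct / 100
Substituting: Fat = 11.0360 * 4.7340 / 100
Result: 0.5224 kg


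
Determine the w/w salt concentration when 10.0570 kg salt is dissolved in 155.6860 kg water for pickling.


Formula: Conc = salt / (water + salt) * 100
Substituting: Conc = 10.0570 / (155.6860 + 10.0570) * 100
Result: 6.0678 %


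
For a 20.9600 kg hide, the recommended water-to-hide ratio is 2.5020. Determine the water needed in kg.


Formula: Water = hide_weight * ratio
Substituting: Water = 20.9600 * 2.5020
Result: 52.4419 kg


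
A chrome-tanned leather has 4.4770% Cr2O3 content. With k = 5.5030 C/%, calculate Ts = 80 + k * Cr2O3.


Formula: Ts = 80 + k * Cr2O3
Substituting: Ts = 80 + 5.5030 * 4.4770
Result: 104.6369 C


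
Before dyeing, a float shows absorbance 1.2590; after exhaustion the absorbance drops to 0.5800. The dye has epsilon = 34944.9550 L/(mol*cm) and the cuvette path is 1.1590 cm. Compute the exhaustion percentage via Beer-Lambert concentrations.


c_initial = A_i / (epsilon * l) = 1.2590 / (34944.9550 * 1.1590) = 3.1085e-05 mol/L
c_final = A_f / (epsilon * l) = 0.5800 / (34944.9550 * 1.1590) = 1.4321e-05 mol/L
Exhaustion = (c_initial - c_final) / c_initial * 100 = (3.1085e-05 - 1.4321e-05) / 3.1085e-05 * 100 = 53.9317 %


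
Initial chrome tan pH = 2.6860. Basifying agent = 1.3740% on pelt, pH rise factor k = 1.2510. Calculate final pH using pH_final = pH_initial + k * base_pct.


Formula: pH_final = pH_initial + k * base_pct
Substituting: pH_final = 2.6860 + 1.2510 * 1.3740
Result: 4.4049


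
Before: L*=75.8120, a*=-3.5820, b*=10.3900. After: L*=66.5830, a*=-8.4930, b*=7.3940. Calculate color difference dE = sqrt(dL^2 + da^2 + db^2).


dL = -9.2290, da = -4.9110, db = -2.9960
dE = sqrt((-9.2290)^2 + (-4.9110)^2 + (-2.9960)^2) = 10.8751


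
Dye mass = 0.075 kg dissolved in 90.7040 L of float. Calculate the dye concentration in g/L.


Formula: Conc = dye_mass(kg) / volume(L) * 1000
Substituting: Conc = 0.075 / 90.7040 * 1000
Result: 0.8269 g/L


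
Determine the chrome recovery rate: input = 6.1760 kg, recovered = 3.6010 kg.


Formula: Recovery = recovered / input * 100
Substituting: Recovery = 3.6010 / 6.1760 * 100
Result: 58.3063 %


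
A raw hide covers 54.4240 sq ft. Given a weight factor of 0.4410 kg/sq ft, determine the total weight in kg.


Formula: Weight = area * weight_per_sqft
Substituting: Weight = 54.4240 * 0.4410
Result: 24.0010 kg


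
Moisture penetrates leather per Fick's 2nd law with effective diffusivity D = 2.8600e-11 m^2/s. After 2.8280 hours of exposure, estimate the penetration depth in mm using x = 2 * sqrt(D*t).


t = 2.8280 hr * 3600 = 10180.8000 s
D * t = 2.8600e-11 * 10180.8000 = 2.9117e-07
x = 2 * sqrt(D*t) = 2 * sqrt(2.9117e-07) = 0.00107921 m = 1.0792 mm


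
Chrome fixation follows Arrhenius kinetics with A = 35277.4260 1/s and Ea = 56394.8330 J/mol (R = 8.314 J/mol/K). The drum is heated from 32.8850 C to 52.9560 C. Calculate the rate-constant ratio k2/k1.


T1 = 32.8850 + 273.15 = 306.0350 K; T2 = 52.9560 + 273.15 = 326.1060 K
k1 = A * exp(-Ea/(R*T1)) = 35277.4260 * exp(-56394.8330/(8.314*306.0350)) = 8.3478e-06 1/s
k2 = A * exp(-Ea/(R*T2)) = 35277.4260 * exp(-56394.8330/(8.314*326.1060)) = 3.2660e-05 1/s
k2/k1 = 3.2660e-05 / 8.3478e-06 = 3.9125


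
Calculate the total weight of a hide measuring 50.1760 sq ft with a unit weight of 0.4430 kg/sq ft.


Formula: Weight = area * weight_per_sqft
Substituting: Weight = 50.1760 * 0.4430
Result: 22.2280 kg


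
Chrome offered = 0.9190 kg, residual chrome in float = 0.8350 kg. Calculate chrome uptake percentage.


Formula: Uptake = (offered - residual) / offered * 100
Substituting: Uptake = (0.9190 - 0.8350) / 0.9190 * 100
Result: 9.1404 %


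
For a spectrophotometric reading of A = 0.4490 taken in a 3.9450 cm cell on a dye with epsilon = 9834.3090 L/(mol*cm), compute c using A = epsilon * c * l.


Formula: c = A / (epsilon * l)
Substituting: c = 0.4490 / (9834.3090 * 3.9450)
Result: 1.1573e-05 mol/L


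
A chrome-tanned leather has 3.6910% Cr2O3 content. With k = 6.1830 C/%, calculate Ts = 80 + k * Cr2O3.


Formula: Ts = 80 + k * Cr2O3
Substituting: Ts = 80 + 6.1830 * 3.6910
Result: 102.8215 C


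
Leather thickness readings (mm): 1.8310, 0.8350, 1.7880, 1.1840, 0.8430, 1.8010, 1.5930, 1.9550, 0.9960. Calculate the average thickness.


Formula: Average = sum / n
Substituting: Average = 12.8260 / 9
Result: 1.4251 mm
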